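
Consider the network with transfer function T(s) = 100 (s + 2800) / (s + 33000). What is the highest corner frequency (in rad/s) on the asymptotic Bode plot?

Break frequencies occur at each pole and zero magnitude: 2800 rad/s, 33000 rad/s.
The highest is 33000 rad/s.

33000 rad/s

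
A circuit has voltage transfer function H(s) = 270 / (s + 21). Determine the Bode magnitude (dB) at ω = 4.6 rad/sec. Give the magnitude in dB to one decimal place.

22.0 dB

|j4.6 + 21| = √(4.6² + 21²) = 21.5
|H(j4.6)| = 270 / 21.5 = 12.559
20 log₁₀(12.559) = 21.98 dB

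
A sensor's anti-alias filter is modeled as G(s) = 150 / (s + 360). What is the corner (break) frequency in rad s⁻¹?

360 rad s⁻¹

The single real pole at s = −360 gives a corner at ω = 360 rad s⁻¹.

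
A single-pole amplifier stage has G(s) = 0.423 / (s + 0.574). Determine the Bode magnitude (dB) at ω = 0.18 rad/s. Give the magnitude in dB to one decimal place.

-3.1 dB

|j0.18 + 0.574| = √(0.18² + 0.574²) = 0.6016
|G(j0.18)| = 0.423 / 0.6016 = 0.70317
20 log₁₀(0.70317) = -3.06 dB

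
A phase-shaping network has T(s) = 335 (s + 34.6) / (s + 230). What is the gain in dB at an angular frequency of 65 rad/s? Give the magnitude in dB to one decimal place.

40.3 dB

|j65 + 34.6| = √(65² + 34.6²) = 73.64
|j65 + 230| = √(65² + 230²) = 239
|T(j65)| = 335 × 73.64 / 239 = 103.21
20 log₁₀(103.21) = 40.27 dB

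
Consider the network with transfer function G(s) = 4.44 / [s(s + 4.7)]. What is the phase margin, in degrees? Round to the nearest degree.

79°

Gain crossover: |G(jω)| = 1 at ω ≈ 0.927 rad/s.
∠G(j0.927) = −90° − arctan(0.927/4.7) ≈ -101.16°
PM = 180° + (-101.16°) = 78.84°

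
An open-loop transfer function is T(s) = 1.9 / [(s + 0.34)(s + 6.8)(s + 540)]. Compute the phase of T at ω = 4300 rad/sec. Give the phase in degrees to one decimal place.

∠(j4300 + 0.34) = arctan(4300/0.34) = 90.00°
∠(j4300 + 6.8) = arctan(4300/6.8) = 89.91°
∠(j4300 + 540) = arctan(4300/540) = 82.84°
∠T(j4300) = − (90.00° + 89.91° + 82.84°) = -262.75°

-262.7°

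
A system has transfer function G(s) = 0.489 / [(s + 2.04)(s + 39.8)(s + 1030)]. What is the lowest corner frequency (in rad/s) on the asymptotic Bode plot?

Break frequencies occur at each pole and zero magnitude: 2.04 rad/s, 39.8 rad/s, 1030 rad/s.
The lowest is 2.04 rad/s.

2.04 rad/s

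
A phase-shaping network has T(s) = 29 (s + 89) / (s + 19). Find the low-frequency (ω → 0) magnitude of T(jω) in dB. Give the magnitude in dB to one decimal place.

T(0) = 29 × 89 / 19 = 135.84
20 log₁₀(135.84) = 42.66 dB

42.7 dB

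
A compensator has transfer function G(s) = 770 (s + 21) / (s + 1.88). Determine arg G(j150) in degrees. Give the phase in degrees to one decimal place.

-7.3°

∠(j150 + 21) = arctan(150/21) = 82.03°
∠(j150 + 1.88) = arctan(150/1.88) = 89.28°
∠G(j150) = 82.03° − 89.28° = -7.25°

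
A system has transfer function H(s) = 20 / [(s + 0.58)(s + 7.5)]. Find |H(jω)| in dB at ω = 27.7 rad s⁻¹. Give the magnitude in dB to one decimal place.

|j27.7 + 0.58| = √(27.7² + 0.58²) = 27.71
|j27.7 + 7.5| = √(27.7² + 7.5²) = 28.7
|H(j27.7)| = 20 / (27.71 × 28.7) = 0.025154
20 log₁₀(0.025154) = -31.99 dB

-32.0 dB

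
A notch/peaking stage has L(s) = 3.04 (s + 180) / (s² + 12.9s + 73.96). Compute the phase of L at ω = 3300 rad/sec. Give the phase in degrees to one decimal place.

-92.9°

∠(j3300 + 180) = arctan(3300/180) = 86.88°
∠[(j3300)² + 12.9(j3300) + 73.96] = ∠[-1.089e+07 + j42570] = 179.78°
∠L(j3300) = 86.88° − 179.78° = -92.90°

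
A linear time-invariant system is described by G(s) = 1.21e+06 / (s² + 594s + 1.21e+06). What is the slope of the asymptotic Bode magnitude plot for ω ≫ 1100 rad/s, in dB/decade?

With 0 zeros and 2 poles, the high-frequency asymptotic slope is 20 × (0 − 2) = -40 dB/decade.

-40 dB/decade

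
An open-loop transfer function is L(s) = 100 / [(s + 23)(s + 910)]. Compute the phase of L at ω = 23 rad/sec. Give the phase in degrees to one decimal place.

∠(j23 + 23) = arctan(23/23) = 45.00°
∠(j23 + 910) = arctan(23/910) = 1.45°
∠L(j23) = − (45.00° + 1.45°) = -46.45°

-46.4°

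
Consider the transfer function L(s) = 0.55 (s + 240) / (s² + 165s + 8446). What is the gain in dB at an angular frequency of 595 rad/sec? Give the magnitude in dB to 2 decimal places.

|j595 + 240| = √(595² + 240²) = 641.6
|(j595)² + 165(j595) + 8446| = |-3.4558e+05 + j98175| = 3.593e+05
|L(j595)| = 0.55 × 641.6 / 3.593e+05 = 0.00098223
20 log₁₀(0.00098223) = -60.156 dB

-60.16 dB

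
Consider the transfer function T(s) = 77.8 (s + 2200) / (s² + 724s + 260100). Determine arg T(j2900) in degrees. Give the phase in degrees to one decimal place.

-112.7°

∠(j2900 + 2200) = arctan(2900/2200) = 52.82°
∠[(j2900)² + 724(j2900) + 260100] = ∠[-8.1499e+06 + j2.0996e+06] = 165.55°
∠T(j2900) = 52.82° − 165.55° = -112.74°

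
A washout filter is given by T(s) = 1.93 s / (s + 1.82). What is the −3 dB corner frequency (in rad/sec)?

1.82 rad/sec

For a single-pole high-pass, the −3 dB point is at the pole: ω = 1.82 rad/sec.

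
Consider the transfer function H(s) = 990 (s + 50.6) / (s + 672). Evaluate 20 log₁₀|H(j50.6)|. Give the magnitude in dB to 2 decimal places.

|j50.6 + 50.6| = √(50.6² + 50.6²) = 71.56
|j50.6 + 672| = √(50.6² + 672²) = 673.9
|H(j50.6)| = 990 × 71.56 / 673.9 = 105.12
20 log₁₀(105.12) = 40.434 dB

40.43 dB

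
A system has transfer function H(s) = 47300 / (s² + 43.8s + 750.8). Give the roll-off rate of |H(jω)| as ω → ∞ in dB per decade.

With 0 zeros and 2 poles, the high-frequency asymptotic slope is 20 × (0 − 2) = -40 dB/decade.

-40 dB/decade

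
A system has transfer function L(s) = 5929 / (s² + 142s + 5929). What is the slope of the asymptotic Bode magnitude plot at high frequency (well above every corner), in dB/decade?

-40 dB/decade

With 0 zeros and 2 poles, the high-frequency asymptotic slope is 20 × (0 − 2) = -40 dB/decade.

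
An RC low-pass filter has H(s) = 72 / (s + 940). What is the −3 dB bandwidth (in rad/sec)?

940 rad/sec

For a single-pole low-pass, the −3 dB point is at the pole: ω = 940 rad/sec.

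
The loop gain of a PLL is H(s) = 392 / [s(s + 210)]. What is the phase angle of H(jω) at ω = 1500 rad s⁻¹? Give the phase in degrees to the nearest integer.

-172°

∠(j1500 + 210) = arctan(1500/210) = 82.03°
∠(j1500) = 90.00°
∠H(j1500) = − (82.03° + 90.00°) = -172.03°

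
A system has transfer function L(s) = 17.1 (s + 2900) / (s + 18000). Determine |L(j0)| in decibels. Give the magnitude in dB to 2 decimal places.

L(0) = 17.1 × 2900 / 18000 = 2.755
20 log₁₀(2.755) = 8.802 dB

8.80 dB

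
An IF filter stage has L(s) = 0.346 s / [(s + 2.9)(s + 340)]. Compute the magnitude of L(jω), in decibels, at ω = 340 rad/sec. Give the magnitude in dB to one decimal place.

-62.9 dB

|j340| = 340
|j340 + 2.9| = √(340² + 2.9²) = 340
|j340 + 340| = √(340² + 340²) = 480.8
|L(j340)| = 0.346 × 340 / (340 × 480.8) = 0.00071956
20 log₁₀(0.00071956) = -62.86 dB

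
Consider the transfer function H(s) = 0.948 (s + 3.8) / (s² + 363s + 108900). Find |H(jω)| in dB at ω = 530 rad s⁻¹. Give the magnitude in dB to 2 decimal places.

-54.21 dB

|j530 + 3.8| = √(530² + 3.8²) = 530
|(j530)² + 363(j530) + 108900| = |-1.72e+05 + j1.9239e+05| = 2.581e+05
|H(j530)| = 0.948 × 530 / 2.581e+05 = 0.001947
20 log₁₀(0.001947) = -54.213 dB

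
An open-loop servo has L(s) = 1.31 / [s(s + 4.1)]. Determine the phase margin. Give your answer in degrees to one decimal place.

Gain crossover: |L(jω)| = 1 at ω ≈ 0.319 rad/s.
∠L(j0.319) = −90° − arctan(0.319/4.1) ≈ -94.44°
PM = 180° + (-94.44°) = 85.56°

85.6 deg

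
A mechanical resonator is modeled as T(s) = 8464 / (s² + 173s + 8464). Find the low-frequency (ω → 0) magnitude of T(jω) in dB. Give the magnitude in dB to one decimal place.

0.0 dB

T(0) = 8464 / 8464 = 1
20 log₁₀(1) = 0.00 dB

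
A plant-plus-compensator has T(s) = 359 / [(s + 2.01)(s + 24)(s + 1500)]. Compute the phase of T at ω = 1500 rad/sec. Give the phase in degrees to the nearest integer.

∠(j1500 + 2.01) = arctan(1500/2.01) = 89.92°
∠(j1500 + 24) = arctan(1500/24) = 89.08°
∠(j1500 + 1500) = arctan(1500/1500) = 45.00°
∠T(j1500) = − (89.92° + 89.08° + 45.00°) = -224.01°

-224 deg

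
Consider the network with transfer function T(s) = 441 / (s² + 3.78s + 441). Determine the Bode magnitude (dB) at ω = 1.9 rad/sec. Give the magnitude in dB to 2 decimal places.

|(j1.9)² + 3.78(j1.9) + 441| = |437.39 + j7.182| = 437.4
|T(j1.9)| = 441 / 437.4 = 1.0081
20 log₁₀(1.0081) = 0.070 dB

0.07 dB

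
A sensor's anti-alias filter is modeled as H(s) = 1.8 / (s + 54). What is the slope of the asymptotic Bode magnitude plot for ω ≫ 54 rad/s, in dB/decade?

-20 dB/decade

With 0 zeros and 1 pole, the high-frequency asymptotic slope is 20 × (0 − 1) = -20 dB/decade.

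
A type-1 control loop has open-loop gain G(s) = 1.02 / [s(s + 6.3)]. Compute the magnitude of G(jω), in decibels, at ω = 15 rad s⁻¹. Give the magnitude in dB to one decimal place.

|j15 + 6.3| = √(15² + 6.3²) = 16.27
|j15| = 15
|G(j15)| = 1.02 / (16.27 × 15) = 0.0041797
20 log₁₀(0.0041797) = -47.58 dB

-47.6 dB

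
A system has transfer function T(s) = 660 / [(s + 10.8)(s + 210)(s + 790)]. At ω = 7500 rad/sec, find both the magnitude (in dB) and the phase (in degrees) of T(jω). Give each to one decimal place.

|T| = -176.2 dB, ∠T = -262.3°

|j7500 + 10.8| = √(7500² + 10.8²) = 7500
|j7500 + 210| = √(7500² + 210²) = 7503
|j7500 + 790| = √(7500² + 790²) = 7541
|T(j7500)| = 660 / (7500 × 7503 × 7541) = 1.5552e-09
20 log₁₀(1.5552e-09) = -176.16 dB
∠(j7500 + 10.8) = arctan(7500/10.8) = 89.92°
∠(j7500 + 210) = arctan(7500/210) = 88.40°
∠(j7500 + 790) = arctan(7500/790) = 83.99°
∠T(j7500) = − (89.92° + 88.40° + 83.99°) = -262.30°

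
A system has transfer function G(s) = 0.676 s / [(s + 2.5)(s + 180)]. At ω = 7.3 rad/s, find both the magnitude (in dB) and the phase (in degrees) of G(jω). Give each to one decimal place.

|j7.3| = 7.3
|j7.3 + 2.5| = √(7.3² + 2.5²) = 7.716
|j7.3 + 180| = √(7.3² + 180²) = 180.1
|G(j7.3)| = 0.676 × 7.3 / (7.716 × 180.1) = 0.0035501
20 log₁₀(0.0035501) = -49.00 dB
∠(j7.3) = 90.00°
∠(j7.3 + 2.5) = arctan(7.3/2.5) = 71.10°
∠(j7.3 + 180) = arctan(7.3/180) = 2.32°
∠G(j7.3) = 90.00° − (71.10° + 2.32°) = 16.58°

|G| = -49.0 dB, ∠G = 16.6 deg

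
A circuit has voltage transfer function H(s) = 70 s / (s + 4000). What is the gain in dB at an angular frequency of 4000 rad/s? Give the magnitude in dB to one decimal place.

|j4000| = 4000
|j4000 + 4000| = √(4000² + 4000²) = 5657
|H(j4000)| = 70 × 4000 / 5657 = 49.497
20 log₁₀(49.497) = 33.89 dB

33.9 dB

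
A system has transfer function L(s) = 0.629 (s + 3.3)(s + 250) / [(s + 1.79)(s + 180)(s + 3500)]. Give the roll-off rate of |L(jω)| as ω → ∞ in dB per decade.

-20 dB/decade

With 2 zeros and 3 poles, the high-frequency asymptotic slope is 20 × (2 − 3) = -20 dB/decade.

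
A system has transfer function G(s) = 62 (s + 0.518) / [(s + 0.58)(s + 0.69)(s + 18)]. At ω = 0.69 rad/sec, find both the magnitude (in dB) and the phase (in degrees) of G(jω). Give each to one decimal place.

|G| = 10.6 dB, ∠G = -44.0°

|j0.69 + 0.518| = √(0.69² + 0.518²) = 0.8628
|j0.69 + 0.58| = √(0.69² + 0.58²) = 0.9014
|j0.69 + 0.69| = √(0.69² + 0.69²) = 0.9758
|j0.69 + 18| = √(0.69² + 18²) = 18.01
|G(j0.69)| = 62 × 0.8628 / (0.9014 × 0.9758 × 18.01) = 3.3763
20 log₁₀(3.3763) = 10.57 dB
∠(j0.69 + 0.518) = arctan(0.69/0.518) = 53.10°
∠(j0.69 + 0.58) = arctan(0.69/0.58) = 49.95°
∠(j0.69 + 0.69) = arctan(0.69/0.69) = 45.00°
∠(j0.69 + 18) = arctan(0.69/18) = 2.20°
∠G(j0.69) = 53.10° − (49.95° + 45.00° + 2.20°) = -44.04°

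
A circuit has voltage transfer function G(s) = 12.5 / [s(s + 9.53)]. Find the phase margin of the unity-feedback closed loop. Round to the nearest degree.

82°

Gain crossover: |G(jω)| = 1 at ω ≈ 1.3 rad/s.
∠G(j1.3) = −90° − arctan(1.3/9.53) ≈ -97.77°
PM = 180° + (-97.77°) = 82.23°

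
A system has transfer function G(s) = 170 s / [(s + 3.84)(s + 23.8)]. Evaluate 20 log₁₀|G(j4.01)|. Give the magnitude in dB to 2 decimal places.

|j4.01| = 4.01
|j4.01 + 3.84| = √(4.01² + 3.84²) = 5.552
|j4.01 + 23.8| = √(4.01² + 23.8²) = 24.14
|G(j4.01)| = 170 × 4.01 / (5.552 × 24.14) = 5.0872
20 log₁₀(5.0872) = 14.130 dB

14.13 dB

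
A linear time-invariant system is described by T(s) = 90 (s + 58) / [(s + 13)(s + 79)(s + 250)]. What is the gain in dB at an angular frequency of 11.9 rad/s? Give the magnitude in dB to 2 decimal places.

|j11.9 + 58| = √(11.9² + 58²) = 59.21
|j11.9 + 13| = √(11.9² + 13²) = 17.62
|j11.9 + 79| = √(11.9² + 79²) = 79.89
|j11.9 + 250| = √(11.9² + 250²) = 250.3
|T(j11.9)| = 90 × 59.21 / (17.62 × 79.89 × 250.3) = 0.015121
20 log₁₀(0.015121) = -36.408 dB

-36.41 dB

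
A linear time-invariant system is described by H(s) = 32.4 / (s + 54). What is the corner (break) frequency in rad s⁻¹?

The single real pole at s = −54 gives a corner at ω = 54 rad s⁻¹.

54 rad s⁻¹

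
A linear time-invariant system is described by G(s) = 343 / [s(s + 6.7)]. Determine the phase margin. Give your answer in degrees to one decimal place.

Gain crossover: |G(jω)| = 1 at ω ≈ 17.9 rad/s.
∠G(j17.9) = −90° − arctan(17.9/6.7) ≈ -159.50°
PM = 180° + (-159.50°) = 20.50°

20.5°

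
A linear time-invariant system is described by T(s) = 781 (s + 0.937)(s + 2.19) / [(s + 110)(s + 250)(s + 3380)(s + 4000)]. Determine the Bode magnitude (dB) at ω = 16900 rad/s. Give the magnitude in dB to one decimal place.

-111.7 dB

|j16900 + 0.937| = √(16900² + 0.937²) = 1.69e+04
|j16900 + 2.19| = √(16900² + 2.19²) = 1.69e+04
|j16900 + 110| = √(16900² + 110²) = 1.69e+04
|j16900 + 250| = √(16900² + 250²) = 1.69e+04
|j16900 + 3380| = √(16900² + 3380²) = 1.723e+04
|j16900 + 4000| = √(16900² + 4000²) = 1.737e+04
|T(j16900)| = 781 × 1.69e+04 × 1.69e+04 / (1.69e+04 × 1.69e+04 × 1.723e+04 × 1.737e+04) = 2.609e-06
20 log₁₀(2.609e-06) = -111.67 dB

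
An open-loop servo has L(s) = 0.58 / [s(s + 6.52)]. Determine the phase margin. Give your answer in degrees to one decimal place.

89.2°

Gain crossover: |L(jω)| = 1 at ω ≈ 0.0889 rad/s.
∠L(j0.0889) = −90° − arctan(0.0889/6.52) ≈ -90.78°
PM = 180° + (-90.78°) = 89.22°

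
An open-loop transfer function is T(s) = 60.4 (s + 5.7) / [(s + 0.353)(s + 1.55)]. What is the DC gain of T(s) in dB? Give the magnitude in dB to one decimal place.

56.0 dB

T(0) = 60.4 × 5.7 / (0.353 × 1.55) = 629.22
20 log₁₀(629.22) = 55.98 dB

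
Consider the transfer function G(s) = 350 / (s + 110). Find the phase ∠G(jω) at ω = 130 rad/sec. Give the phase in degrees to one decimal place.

-49.8 deg

∠(j130 + 110) = arctan(130/110) = 49.76°
∠G(j130) = −49.76° = -49.76°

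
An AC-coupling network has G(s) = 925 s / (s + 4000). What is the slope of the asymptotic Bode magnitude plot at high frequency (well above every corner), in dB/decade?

With 1 zero and 1 pole, the high-frequency asymptotic slope is 20 × (1 − 1) = 0 dB/decade.

0 dB/decade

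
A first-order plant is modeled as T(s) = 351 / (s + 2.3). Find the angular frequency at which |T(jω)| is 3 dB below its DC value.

For a single-pole low-pass, the −3 dB point is at the pole: ω = 2.3 rad s⁻¹.

2.3 rad s⁻¹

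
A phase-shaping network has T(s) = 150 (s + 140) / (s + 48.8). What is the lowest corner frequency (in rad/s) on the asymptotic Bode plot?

48.8 rad/s

Break frequencies occur at each pole and zero magnitude: 48.8 rad/s, 140 rad/s.
The lowest is 48.8 rad/s.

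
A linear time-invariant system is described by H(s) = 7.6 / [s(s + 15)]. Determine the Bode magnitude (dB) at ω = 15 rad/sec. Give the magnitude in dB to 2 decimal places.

-32.44 dB

|j15 + 15| = √(15² + 15²) = 21.21
|j15| = 15
|H(j15)| = 7.6 / (21.21 × 15) = 0.023884
20 log₁₀(0.023884) = -32.438 dB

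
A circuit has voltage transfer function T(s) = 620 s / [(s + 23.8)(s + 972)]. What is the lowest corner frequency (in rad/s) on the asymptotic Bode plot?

Break frequencies occur at each pole and zero magnitude: 23.8 rad/s, 972 rad/s.
The lowest is 23.8 rad/s.

23.8 rad/s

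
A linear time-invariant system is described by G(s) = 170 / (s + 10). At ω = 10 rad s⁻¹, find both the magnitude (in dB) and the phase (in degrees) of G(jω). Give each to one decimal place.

|G| = 21.6 dB, ∠G = -45.0°

|j10 + 10| = √(10² + 10²) = 14.14
|G(j10)| = 170 / 14.14 = 12.021
20 log₁₀(12.021) = 21.60 dB
∠(j10 + 10) = arctan(10/10) = 45.00°
∠G(j10) = −45.00° = -45.00°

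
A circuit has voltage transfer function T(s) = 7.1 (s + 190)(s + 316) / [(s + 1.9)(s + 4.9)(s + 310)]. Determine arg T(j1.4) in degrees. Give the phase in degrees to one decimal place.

∠(j1.4 + 190) = arctan(1.4/190) = 0.42°
∠(j1.4 + 316) = arctan(1.4/316) = 0.25°
∠(j1.4 + 1.9) = arctan(1.4/1.9) = 36.38°
∠(j1.4 + 4.9) = arctan(1.4/4.9) = 15.95°
∠(j1.4 + 310) = arctan(1.4/310) = 0.26°
∠T(j1.4) = 0.42° + 0.25° − (36.38° + 15.95° + 0.26°) = -51.91°

-51.9°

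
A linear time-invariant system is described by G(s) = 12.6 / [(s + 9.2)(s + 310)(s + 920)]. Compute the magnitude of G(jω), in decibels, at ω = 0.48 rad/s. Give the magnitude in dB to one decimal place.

|j0.48 + 9.2| = √(0.48² + 9.2²) = 9.213
|j0.48 + 310| = √(0.48² + 310²) = 310
|j0.48 + 920| = √(0.48² + 920²) = 920
|G(j0.48)| = 12.6 / (9.213 × 310 × 920) = 4.7956e-06
20 log₁₀(4.7956e-06) = -106.38 dB

-106.4 dB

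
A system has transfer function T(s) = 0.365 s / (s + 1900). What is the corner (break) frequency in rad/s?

The single real pole at s = −1900 gives a corner at ω = 1900 rad/s.

1900 rad/s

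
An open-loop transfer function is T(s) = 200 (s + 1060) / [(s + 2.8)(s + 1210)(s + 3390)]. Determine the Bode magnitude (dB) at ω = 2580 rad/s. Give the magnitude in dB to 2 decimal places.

-94.99 dB

|j2580 + 1060| = √(2580² + 1060²) = 2789
|j2580 + 2.8| = √(2580² + 2.8²) = 2580
|j2580 + 1210| = √(2580² + 1210²) = 2850
|j2580 + 3390| = √(2580² + 3390²) = 4260
|T(j2580)| = 200 × 2789 / (2580 × 2850 × 4260) = 1.7811e-05
20 log₁₀(1.7811e-05) = -94.986 dB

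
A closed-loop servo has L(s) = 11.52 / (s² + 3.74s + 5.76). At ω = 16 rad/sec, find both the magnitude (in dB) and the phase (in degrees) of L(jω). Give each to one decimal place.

|(j16)² + 3.74(j16) + 5.76| = |-250.24 + j59.84| = 257.3
|L(j16)| = 11.52 / 257.3 = 0.044773
20 log₁₀(0.044773) = -26.98 dB
∠[(j16)² + 3.74(j16) + 5.76] = ∠[-250.24 + j59.84] = 166.55°
∠L(j16) = −166.55° = -166.55°

|L| = -27.0 dB, ∠L = -166.6°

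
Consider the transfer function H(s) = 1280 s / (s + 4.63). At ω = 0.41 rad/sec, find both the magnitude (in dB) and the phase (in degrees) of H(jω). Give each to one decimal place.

|j0.41| = 0.41
|j0.41 + 4.63| = √(0.41² + 4.63²) = 4.648
|H(j0.41)| = 1280 × 0.41 / 4.648 = 112.91
20 log₁₀(112.91) = 41.05 dB
∠(j0.41) = 90.00°
∠(j0.41 + 4.63) = arctan(0.41/4.63) = 5.06°
∠H(j0.41) = 90.00° − 5.06° = 84.94°

|H| = 41.1 dB, ∠H = 84.9 deg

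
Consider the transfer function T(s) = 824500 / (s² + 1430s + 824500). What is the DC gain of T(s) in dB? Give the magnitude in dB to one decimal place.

T(0) = 824500 / 824500 = 1
20 log₁₀(1) = 0.00 dB

0.0 dB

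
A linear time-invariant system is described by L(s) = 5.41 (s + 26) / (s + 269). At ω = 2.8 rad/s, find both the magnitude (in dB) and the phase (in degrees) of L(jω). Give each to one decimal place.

|j2.8 + 26| = √(2.8² + 26²) = 26.15
|j2.8 + 269| = √(2.8² + 269²) = 269
|L(j2.8)| = 5.41 × 26.15 / 269 = 0.52589
20 log₁₀(0.52589) = -5.58 dB
∠(j2.8 + 26) = arctan(2.8/26) = 6.15°
∠(j2.8 + 269) = arctan(2.8/269) = 0.60°
∠L(j2.8) = 6.15° − 0.60° = 5.55°

|L| = -5.6 dB, ∠L = 5.6°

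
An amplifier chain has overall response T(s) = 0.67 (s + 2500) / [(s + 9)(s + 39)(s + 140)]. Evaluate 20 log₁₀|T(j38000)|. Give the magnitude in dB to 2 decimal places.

-186.65 dB

|j38000 + 2500| = √(38000² + 2500²) = 3.808e+04
|j38000 + 9| = √(38000² + 9²) = 3.8e+04
|j38000 + 39| = √(38000² + 39²) = 3.8e+04
|j38000 + 140| = √(38000² + 140²) = 3.8e+04
|T(j38000)| = 0.67 × 3.808e+04 / (3.8e+04 × 3.8e+04 × 3.8e+04) = 4.6499e-10
20 log₁₀(4.6499e-10) = -186.651 dB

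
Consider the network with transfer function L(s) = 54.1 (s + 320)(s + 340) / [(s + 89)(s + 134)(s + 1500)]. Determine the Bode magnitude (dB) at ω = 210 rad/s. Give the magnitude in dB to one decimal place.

|j210 + 320| = √(210² + 320²) = 382.8
|j210 + 340| = √(210² + 340²) = 399.6
|j210 + 89| = √(210² + 89²) = 228.1
|j210 + 134| = √(210² + 134²) = 249.1
|j210 + 1500| = √(210² + 1500²) = 1515
|L(j210)| = 54.1 × 382.8 × 399.6 / (228.1 × 249.1 × 1515) = 0.096157
20 log₁₀(0.096157) = -20.34 dB

-20.3 dB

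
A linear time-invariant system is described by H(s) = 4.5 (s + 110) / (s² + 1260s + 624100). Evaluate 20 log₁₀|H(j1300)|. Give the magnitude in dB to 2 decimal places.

|j1300 + 110| = √(1300² + 110²) = 1305
|(j1300)² + 1260(j1300) + 624100| = |-1.0659e+06 + j1.638e+06| = 1.954e+06
|H(j1300)| = 4.5 × 1305 / 1.954e+06 = 0.0030041
20 log₁₀(0.0030041) = -50.446 dB

-50.45 dB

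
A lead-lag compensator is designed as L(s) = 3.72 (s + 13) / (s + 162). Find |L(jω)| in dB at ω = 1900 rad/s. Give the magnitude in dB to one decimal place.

|j1900 + 13| = √(1900² + 13²) = 1900
|j1900 + 162| = √(1900² + 162²) = 1907
|L(j1900)| = 3.72 × 1900 / 1907 = 3.7066
20 log₁₀(3.7066) = 11.38 dB

11.4 dB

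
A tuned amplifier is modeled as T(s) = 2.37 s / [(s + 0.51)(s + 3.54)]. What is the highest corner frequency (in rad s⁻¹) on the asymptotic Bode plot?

Break frequencies occur at each pole and zero magnitude: 0.51 rad s⁻¹, 3.54 rad s⁻¹.
The highest is 3.54 rad s⁻¹.

3.54 rad s⁻¹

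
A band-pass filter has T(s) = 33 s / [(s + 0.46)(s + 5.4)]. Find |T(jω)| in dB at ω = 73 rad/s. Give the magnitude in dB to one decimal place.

|j73| = 73
|j73 + 0.46| = √(73² + 0.46²) = 73
|j73 + 5.4| = √(73² + 5.4²) = 73.2
|T(j73)| = 33 × 73 / (73 × 73.2) = 0.45081
20 log₁₀(0.45081) = -6.92 dB

-6.9 dB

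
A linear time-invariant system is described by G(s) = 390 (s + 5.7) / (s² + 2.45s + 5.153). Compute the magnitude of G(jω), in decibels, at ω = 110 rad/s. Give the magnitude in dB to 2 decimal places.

11.01 dB

|j110 + 5.7| = √(110² + 5.7²) = 110.1
|(j110)² + 2.45(j110) + 5.153| = |-12095 + j269.5| = 1.21e+04
|G(j110)| = 390 × 110.1 / 1.21e+04 = 3.5508
20 log₁₀(3.5508) = 11.007 dB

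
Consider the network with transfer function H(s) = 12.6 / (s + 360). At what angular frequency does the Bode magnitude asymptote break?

The single real pole at s = −360 gives a corner at ω = 360 rad/sec.

360 rad/sec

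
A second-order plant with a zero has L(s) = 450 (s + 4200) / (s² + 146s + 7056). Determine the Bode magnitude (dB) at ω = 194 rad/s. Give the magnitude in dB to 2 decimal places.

33.14 dB

|j194 + 4200| = √(194² + 4200²) = 4204
|(j194)² + 146(j194) + 7056| = |-30580 + j28324| = 4.168e+04
|L(j194)| = 450 × 4204 / 4.168e+04 = 45.392
20 log₁₀(45.392) = 33.140 dB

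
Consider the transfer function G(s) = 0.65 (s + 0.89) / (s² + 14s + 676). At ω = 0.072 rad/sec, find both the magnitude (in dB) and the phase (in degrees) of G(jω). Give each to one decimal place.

|j0.072 + 0.89| = √(0.072² + 0.89²) = 0.8929
|(j0.072)² + 14(j0.072) + 676| = |675.99 + j1.008| = 676
|G(j0.072)| = 0.65 × 0.8929 / 676 = 0.00085857
20 log₁₀(0.00085857) = -61.32 dB
∠(j0.072 + 0.89) = arctan(0.072/0.89) = 4.63°
∠[(j0.072)² + 14(j0.072) + 676] = ∠[675.99 + j1.008] = 0.09°
∠G(j0.072) = 4.63° − 0.09° = 4.54°

|G| = -61.3 dB, ∠G = 4.5°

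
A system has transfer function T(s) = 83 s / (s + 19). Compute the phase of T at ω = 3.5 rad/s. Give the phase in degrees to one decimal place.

79.6 deg

∠(j3.5) = 90.00°
∠(j3.5 + 19) = arctan(3.5/19) = 10.44°
∠T(j3.5) = 90.00° − 10.44° = 79.56°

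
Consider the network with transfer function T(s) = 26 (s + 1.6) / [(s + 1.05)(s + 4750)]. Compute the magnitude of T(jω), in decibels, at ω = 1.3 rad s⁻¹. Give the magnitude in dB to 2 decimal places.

-43.41 dB

|j1.3 + 1.6| = √(1.3² + 1.6²) = 2.062
|j1.3 + 1.05| = √(1.3² + 1.05²) = 1.671
|j1.3 + 4750| = √(1.3² + 4750²) = 4750
|T(j1.3)| = 26 × 2.062 / (1.671 × 4750) = 0.0067527
20 log₁₀(0.0067527) = -43.410 dB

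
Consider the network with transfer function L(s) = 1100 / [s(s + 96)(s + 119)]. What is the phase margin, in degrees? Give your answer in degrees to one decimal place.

89.9°

Gain crossover: |L(jω)| = 1 at ω ≈ 0.0963 rad/sec.
∠L(j0.0963) = −90° − arctan(0.0963/96) − arctan(0.0963/119) ≈ -90.10°
PM = 180° + (-90.10°) = 89.90°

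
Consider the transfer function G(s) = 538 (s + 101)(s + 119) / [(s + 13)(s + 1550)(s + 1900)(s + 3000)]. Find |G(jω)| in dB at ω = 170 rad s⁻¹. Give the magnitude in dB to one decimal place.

|j170 + 101| = √(170² + 101²) = 197.7
|j170 + 119| = √(170² + 119²) = 207.5
|j170 + 13| = √(170² + 13²) = 170.5
|j170 + 1550| = √(170² + 1550²) = 1559
|j170 + 1900| = √(170² + 1900²) = 1908
|j170 + 3000| = √(170² + 3000²) = 3005
|G(j170)| = 538 × 197.7 × 207.5 / (170.5 × 1559 × 1908 × 3005) = 1.4487e-05
20 log₁₀(1.4487e-05) = -96.78 dB

-96.8 dB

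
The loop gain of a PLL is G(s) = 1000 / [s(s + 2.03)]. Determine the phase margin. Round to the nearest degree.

Gain crossover: |G(jω)| = 1 at ω ≈ 31.6 rad s⁻¹.
∠G(j31.6) = −90° − arctan(31.6/2.03) ≈ -176.32°
PM = 180° + (-176.32°) = 3.68°

4°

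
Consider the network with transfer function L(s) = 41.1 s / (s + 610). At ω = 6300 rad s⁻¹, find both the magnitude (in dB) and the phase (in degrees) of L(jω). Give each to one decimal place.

|L| = 32.2 dB, ∠L = 5.5°

|j6300| = 6300
|j6300 + 610| = √(6300² + 610²) = 6329
|L(j6300)| = 41.1 × 6300 / 6329 = 40.909
20 log₁₀(40.909) = 32.24 dB
∠(j6300) = 90.00°
∠(j6300 + 610) = arctan(6300/610) = 84.47°
∠L(j6300) = 90.00° − 84.47° = 5.53°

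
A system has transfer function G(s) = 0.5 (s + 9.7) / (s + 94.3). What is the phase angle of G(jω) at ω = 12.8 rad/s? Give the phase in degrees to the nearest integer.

∠(j12.8 + 9.7) = arctan(12.8/9.7) = 52.84°
∠(j12.8 + 94.3) = arctan(12.8/94.3) = 7.73°
∠G(j12.8) = 52.84° − 7.73° = 45.11°

45°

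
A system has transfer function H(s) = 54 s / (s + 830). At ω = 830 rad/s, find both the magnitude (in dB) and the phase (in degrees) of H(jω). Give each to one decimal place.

|j830| = 830
|j830 + 830| = √(830² + 830²) = 1174
|H(j830)| = 54 × 830 / 1174 = 38.184
20 log₁₀(38.184) = 31.64 dB
∠(j830) = 90.00°
∠(j830 + 830) = arctan(830/830) = 45.00°
∠H(j830) = 90.00° − 45.00° = 45.00°

|H| = 31.6 dB, ∠H = 45.0°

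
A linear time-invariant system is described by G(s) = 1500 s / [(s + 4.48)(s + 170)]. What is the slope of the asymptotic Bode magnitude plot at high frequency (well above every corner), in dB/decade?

With 1 zero and 2 poles, the high-frequency asymptotic slope is 20 × (1 − 2) = -20 dB/decade.

-20 dB/decade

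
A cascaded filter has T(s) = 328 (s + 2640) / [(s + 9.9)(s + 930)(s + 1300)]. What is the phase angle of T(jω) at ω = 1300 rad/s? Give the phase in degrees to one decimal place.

-162.8°

∠(j1300 + 2640) = arctan(1300/2640) = 26.22°
∠(j1300 + 9.9) = arctan(1300/9.9) = 89.56°
∠(j1300 + 930) = arctan(1300/930) = 54.42°
∠(j1300 + 1300) = arctan(1300/1300) = 45.00°
∠T(j1300) = 26.22° − (89.56° + 54.42° + 45.00°) = -162.77°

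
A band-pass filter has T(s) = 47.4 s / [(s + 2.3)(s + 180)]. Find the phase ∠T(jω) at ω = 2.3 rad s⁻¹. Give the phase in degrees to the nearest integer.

44°

∠(j2.3) = 90.00°
∠(j2.3 + 2.3) = arctan(2.3/2.3) = 45.00°
∠(j2.3 + 180) = arctan(2.3/180) = 0.73°
∠T(j2.3) = 90.00° − (45.00° + 0.73°) = 44.27°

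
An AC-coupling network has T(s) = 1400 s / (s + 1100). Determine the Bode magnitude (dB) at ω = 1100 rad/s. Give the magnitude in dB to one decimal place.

59.9 dB

|j1100| = 1100
|j1100 + 1100| = √(1100² + 1100²) = 1556
|T(j1100)| = 1400 × 1100 / 1556 = 989.95
20 log₁₀(989.95) = 59.91 dB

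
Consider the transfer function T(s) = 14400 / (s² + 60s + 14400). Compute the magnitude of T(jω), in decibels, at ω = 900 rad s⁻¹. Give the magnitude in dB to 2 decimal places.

|(j900)² + 60(j900) + 14400| = |-7.956e+05 + j54000| = 7.974e+05
|T(j900)| = 14400 / 7.974e+05 = 0.018058
20 log₁₀(0.018058) = -34.867 dB

-34.87 dB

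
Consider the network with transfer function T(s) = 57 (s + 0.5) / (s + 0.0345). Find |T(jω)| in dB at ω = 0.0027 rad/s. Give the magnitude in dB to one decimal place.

58.3 dB

|j0.0027 + 0.5| = √(0.0027² + 0.5²) = 0.5
|j0.0027 + 0.0345| = √(0.0027² + 0.0345²) = 0.03461
|T(j0.0027)| = 57 × 0.5 / 0.03461 = 823.58
20 log₁₀(823.58) = 58.31 dB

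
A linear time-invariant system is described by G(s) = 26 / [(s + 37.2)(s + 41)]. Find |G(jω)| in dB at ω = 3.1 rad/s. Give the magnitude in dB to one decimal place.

-35.4 dB

|j3.1 + 37.2| = √(3.1² + 37.2²) = 37.33
|j3.1 + 41| = √(3.1² + 41²) = 41.12
|G(j3.1)| = 26 / (37.33 × 41.12) = 0.01694
20 log₁₀(0.01694) = -35.42 dB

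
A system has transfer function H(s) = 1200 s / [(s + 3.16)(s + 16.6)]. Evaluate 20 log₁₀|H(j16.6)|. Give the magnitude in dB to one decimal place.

|j16.6| = 16.6
|j16.6 + 3.16| = √(16.6² + 3.16²) = 16.9
|j16.6 + 16.6| = √(16.6² + 16.6²) = 23.48
|H(j16.6)| = 1200 × 16.6 / (16.9 × 23.48) = 50.214
20 log₁₀(50.214) = 34.02 dB

34.0 dB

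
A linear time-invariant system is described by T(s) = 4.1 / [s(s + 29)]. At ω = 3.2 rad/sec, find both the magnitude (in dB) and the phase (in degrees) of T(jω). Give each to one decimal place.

|T| = -27.1 dB, ∠T = -96.3 deg

|j3.2 + 29| = √(3.2² + 29²) = 29.18
|j3.2| = 3.2
|T(j3.2)| = 4.1 / (29.18 × 3.2) = 0.043914
20 log₁₀(0.043914) = -27.15 dB
∠(j3.2 + 29) = arctan(3.2/29) = 6.30°
∠(j3.2) = 90.00°
∠T(j3.2) = − (6.30° + 90.00°) = -96.30°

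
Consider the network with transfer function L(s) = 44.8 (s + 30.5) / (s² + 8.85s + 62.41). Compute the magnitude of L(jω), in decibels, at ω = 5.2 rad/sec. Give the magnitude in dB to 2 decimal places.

27.56 dB

|j5.2 + 30.5| = √(5.2² + 30.5²) = 30.94
|(j5.2)² + 8.85(j5.2) + 62.41| = |35.37 + j46.02| = 58.04
|L(j5.2)| = 44.8 × 30.94 / 58.04 = 23.881
20 log₁₀(23.881) = 27.561 dB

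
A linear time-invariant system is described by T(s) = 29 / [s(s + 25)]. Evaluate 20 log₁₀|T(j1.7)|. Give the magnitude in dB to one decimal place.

-3.3 dB

|j1.7 + 25| = √(1.7² + 25²) = 25.06
|j1.7| = 1.7
|T(j1.7)| = 29 / (25.06 × 1.7) = 0.68078
20 log₁₀(0.68078) = -3.34 dB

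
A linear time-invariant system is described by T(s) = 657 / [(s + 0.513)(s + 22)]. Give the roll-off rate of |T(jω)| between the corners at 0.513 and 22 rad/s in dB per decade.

In this band the factors already past their corner are: pole at 0.513; net slope = -20 dB/decade.

-20 dB/decade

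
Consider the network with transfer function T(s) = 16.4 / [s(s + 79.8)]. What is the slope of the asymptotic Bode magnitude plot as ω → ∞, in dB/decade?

With 0 zeros and 2 poles, the high-frequency asymptotic slope is 20 × (0 − 2) = -40 dB/decade.

-40 dB/decade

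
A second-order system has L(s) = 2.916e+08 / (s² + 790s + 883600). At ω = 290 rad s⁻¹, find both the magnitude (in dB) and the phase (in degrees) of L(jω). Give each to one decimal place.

|(j290)² + 790(j290) + 883600| = |7.995e+05 + j2.291e+05| = 8.317e+05
|L(j290)| = 2.916e+08 / 8.317e+05 = 350.62
20 log₁₀(350.62) = 50.90 dB
∠[(j290)² + 790(j290) + 883600] = ∠[7.995e+05 + j2.291e+05] = 15.99°
∠L(j290) = −15.99° = -15.99°

|L| = 50.9 dB, ∠L = -16.0°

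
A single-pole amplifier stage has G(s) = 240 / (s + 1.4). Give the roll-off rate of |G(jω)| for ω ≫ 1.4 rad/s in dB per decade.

-20 dB/decade

With 0 zeros and 1 pole, the high-frequency asymptotic slope is 20 × (0 − 1) = -20 dB/decade.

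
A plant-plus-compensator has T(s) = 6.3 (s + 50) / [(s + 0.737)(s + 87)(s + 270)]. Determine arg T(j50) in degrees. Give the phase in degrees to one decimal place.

∠(j50 + 50) = arctan(50/50) = 45.00°
∠(j50 + 0.737) = arctan(50/0.737) = 89.16°
∠(j50 + 87) = arctan(50/87) = 29.89°
∠(j50 + 270) = arctan(50/270) = 10.49°
∠T(j50) = 45.00° − (89.16° + 29.89° + 10.49°) = -84.53°

-84.5°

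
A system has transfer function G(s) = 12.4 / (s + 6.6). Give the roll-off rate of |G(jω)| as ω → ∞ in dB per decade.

With 0 zeros and 1 pole, the high-frequency asymptotic slope is 20 × (0 − 1) = -20 dB/decade.

-20 dB/decade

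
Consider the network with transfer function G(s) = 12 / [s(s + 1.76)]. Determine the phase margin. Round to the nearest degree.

28 deg

Gain crossover: |G(jω)| = 1 at ω ≈ 3.25 rad/s.
∠G(j3.25) = −90° − arctan(3.25/1.76) ≈ -151.55°
PM = 180° + (-151.55°) = 28.45°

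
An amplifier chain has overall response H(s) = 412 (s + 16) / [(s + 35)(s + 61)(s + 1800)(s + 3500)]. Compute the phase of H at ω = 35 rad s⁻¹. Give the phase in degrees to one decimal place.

-11.1°

∠(j35 + 16) = arctan(35/16) = 65.43°
∠(j35 + 35) = arctan(35/35) = 45.00°
∠(j35 + 61) = arctan(35/61) = 29.85°
∠(j35 + 1800) = arctan(35/1800) = 1.11°
∠(j35 + 3500) = arctan(35/3500) = 0.57°
∠H(j35) = 65.43° − (45.00° + 29.85° + 1.11° + 0.57°) = -11.10°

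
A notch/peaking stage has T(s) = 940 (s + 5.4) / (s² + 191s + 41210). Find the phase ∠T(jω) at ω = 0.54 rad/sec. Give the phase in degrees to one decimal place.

5.6°

∠(j0.54 + 5.4) = arctan(0.54/5.4) = 5.71°
∠[(j0.54)² + 191(j0.54) + 41210] = ∠[41210 + j103.14] = 0.14°
∠T(j0.54) = 5.71° − 0.14° = 5.57°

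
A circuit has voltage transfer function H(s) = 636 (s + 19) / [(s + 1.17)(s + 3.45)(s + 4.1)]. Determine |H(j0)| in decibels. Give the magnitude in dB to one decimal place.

57.3 dB

H(0) = 636 × 19 / (1.17 × 3.45 × 4.1) = 730.17
20 log₁₀(730.17) = 57.27 dB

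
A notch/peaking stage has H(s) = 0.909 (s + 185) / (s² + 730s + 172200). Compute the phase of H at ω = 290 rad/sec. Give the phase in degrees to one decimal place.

-9.9°

∠(j290 + 185) = arctan(290/185) = 57.46°
∠[(j290)² + 730(j290) + 172200] = ∠[88100 + j2.117e+05] = 67.41°
∠H(j290) = 57.46° − 67.41° = -9.94°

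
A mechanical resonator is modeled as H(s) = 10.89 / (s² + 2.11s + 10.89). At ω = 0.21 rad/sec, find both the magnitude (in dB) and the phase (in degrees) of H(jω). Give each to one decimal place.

|H| = 0.0 dB, ∠H = -2.3°

|(j0.21)² + 2.11(j0.21) + 10.89| = |10.846 + j0.4431| = 10.85
|H(j0.21)| = 10.89 / 10.85 = 1.0032
20 log₁₀(1.0032) = 0.03 dB
∠[(j0.21)² + 2.11(j0.21) + 10.89] = ∠[10.846 + j0.4431] = 2.34°
∠H(j0.21) = −2.34° = -2.34°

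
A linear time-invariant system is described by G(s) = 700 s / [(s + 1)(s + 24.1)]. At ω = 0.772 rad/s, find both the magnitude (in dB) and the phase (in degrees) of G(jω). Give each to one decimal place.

|G| = 25.0 dB, ∠G = 50.5°

|j0.772| = 0.772
|j0.772 + 1| = √(0.772² + 1²) = 1.263
|j0.772 + 24.1| = √(0.772² + 24.1²) = 24.11
|G(j0.772)| = 700 × 0.772 / (1.263 × 24.11) = 17.74
20 log₁₀(17.74) = 24.98 dB
∠(j0.772) = 90.00°
∠(j0.772 + 1) = arctan(0.772/1) = 37.67°
∠(j0.772 + 24.1) = arctan(0.772/24.1) = 1.83°
∠G(j0.772) = 90.00° − (37.67° + 1.83°) = 50.50°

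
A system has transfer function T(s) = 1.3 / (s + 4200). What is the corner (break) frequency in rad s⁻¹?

4200 rad s⁻¹

The single real pole at s = −4200 gives a corner at ω = 4200 rad s⁻¹.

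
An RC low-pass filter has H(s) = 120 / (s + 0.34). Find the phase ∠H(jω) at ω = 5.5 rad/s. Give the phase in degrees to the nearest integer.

-86°

∠(j5.5 + 0.34) = arctan(5.5/0.34) = 86.46°
∠H(j5.5) = −86.46° = -86.46°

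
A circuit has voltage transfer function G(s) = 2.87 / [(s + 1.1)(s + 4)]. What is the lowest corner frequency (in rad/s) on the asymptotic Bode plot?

Break frequencies occur at each pole and zero magnitude: 1.1 rad/s, 4 rad/s.
The lowest is 1.1 rad/s.

1.1 rad/s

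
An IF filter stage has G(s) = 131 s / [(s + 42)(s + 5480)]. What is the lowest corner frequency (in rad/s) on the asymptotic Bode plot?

42 rad/s

Break frequencies occur at each pole and zero magnitude: 42 rad/s, 5480 rad/s.
The lowest is 42 rad/s.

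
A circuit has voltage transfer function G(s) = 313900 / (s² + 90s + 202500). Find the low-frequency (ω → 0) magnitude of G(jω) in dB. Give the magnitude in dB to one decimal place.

G(0) = 313900 / 202500 = 1.5501
20 log₁₀(1.5501) = 3.81 dB

3.8 dB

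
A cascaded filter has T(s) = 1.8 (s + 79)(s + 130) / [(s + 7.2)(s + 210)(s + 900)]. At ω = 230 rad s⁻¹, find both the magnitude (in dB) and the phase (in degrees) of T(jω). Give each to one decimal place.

|j230 + 79| = √(230² + 79²) = 243.2
|j230 + 130| = √(230² + 130²) = 264.2
|j230 + 7.2| = √(230² + 7.2²) = 230.1
|j230 + 210| = √(230² + 210²) = 311.4
|j230 + 900| = √(230² + 900²) = 928.9
|T(j230)| = 1.8 × 243.2 × 264.2 / (230.1 × 311.4 × 928.9) = 0.0017372
20 log₁₀(0.0017372) = -55.20 dB
∠(j230 + 79) = arctan(230/79) = 71.04°
∠(j230 + 130) = arctan(230/130) = 60.52°
∠(j230 + 7.2) = arctan(230/7.2) = 88.21°
∠(j230 + 210) = arctan(230/210) = 47.60°
∠(j230 + 900) = arctan(230/900) = 14.34°
∠T(j230) = 71.04° + 60.52° − (88.21° + 47.60° + 14.34°) = -18.58°

|T| = -55.2 dB, ∠T = -18.6 deg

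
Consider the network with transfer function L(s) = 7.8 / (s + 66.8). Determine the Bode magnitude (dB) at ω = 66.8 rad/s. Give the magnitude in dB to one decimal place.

-21.7 dB

|j66.8 + 66.8| = √(66.8² + 66.8²) = 94.47
|L(j66.8)| = 7.8 / 94.47 = 0.082566
20 log₁₀(0.082566) = -21.66 dB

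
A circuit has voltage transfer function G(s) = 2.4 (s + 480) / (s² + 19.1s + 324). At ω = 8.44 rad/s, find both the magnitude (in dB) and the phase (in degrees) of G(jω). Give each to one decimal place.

|G| = 11.7 dB, ∠G = -31.5°

|j8.44 + 480| = √(8.44² + 480²) = 480.1
|(j8.44)² + 19.1(j8.44) + 324| = |252.77 + j161.2| = 299.8
|G(j8.44)| = 2.4 × 480.1 / 299.8 = 3.8432
20 log₁₀(3.8432) = 11.69 dB
∠(j8.44 + 480) = arctan(8.44/480) = 1.01°
∠[(j8.44)² + 19.1(j8.44) + 324] = ∠[252.77 + j161.2] = 32.53°
∠G(j8.44) = 1.01° − 32.53° = -31.52°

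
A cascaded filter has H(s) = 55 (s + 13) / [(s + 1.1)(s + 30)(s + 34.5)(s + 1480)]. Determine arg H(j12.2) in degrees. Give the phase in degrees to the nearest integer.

-84°

∠(j12.2 + 13) = arctan(12.2/13) = 43.18°
∠(j12.2 + 1.1) = arctan(12.2/1.1) = 84.85°
∠(j12.2 + 30) = arctan(12.2/30) = 22.13°
∠(j12.2 + 34.5) = arctan(12.2/34.5) = 19.47°
∠(j12.2 + 1480) = arctan(12.2/1480) = 0.47°
∠H(j12.2) = 43.18° − (84.85° + 22.13° + 19.47° + 0.47°) = -83.74°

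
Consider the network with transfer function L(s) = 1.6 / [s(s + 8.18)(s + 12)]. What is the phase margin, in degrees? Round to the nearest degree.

90°

Gain crossover: |L(jω)| = 1 at ω ≈ 0.0163 rad/s.
∠L(j0.0163) = −90° − arctan(0.0163/8.18) − arctan(0.0163/12) ≈ -90.19°
PM = 180° + (-90.19°) = 89.81°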